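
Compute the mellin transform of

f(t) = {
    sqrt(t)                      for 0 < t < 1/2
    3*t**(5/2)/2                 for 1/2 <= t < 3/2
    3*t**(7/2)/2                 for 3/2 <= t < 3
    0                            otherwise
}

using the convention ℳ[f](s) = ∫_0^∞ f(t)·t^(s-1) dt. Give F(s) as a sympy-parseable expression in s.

decompose at 1/2, 3/2; ℳ[f](s) sums the 3 pieces' integrals
the [0, 1/2) slice contributes ∫ sqrt(t)·t^(s-1) dt
segment 1/2 to 3/2 holds 3*t**(5/2)/2; add its integral
on [3/2, 3) integrate f = 3*t**(7/2)/2 against the kernel

(-108*3**s*sqrt(6)*s**2 - 108*3**s*sqrt(6)*s - 27*3**s*sqrt(6) + 5184*sqrt(3)*6**s*s**2 + 15552*sqrt(3)*6**s*s + 6480*sqrt(3)*6**s + 40*sqrt(2)*s**2 + 288*sqrt(2)*s + 518*sqrt(2))/(16*2**s*(8*s**3 + 52*s**2 + 94*s + 35))
  Re(s) > -1/2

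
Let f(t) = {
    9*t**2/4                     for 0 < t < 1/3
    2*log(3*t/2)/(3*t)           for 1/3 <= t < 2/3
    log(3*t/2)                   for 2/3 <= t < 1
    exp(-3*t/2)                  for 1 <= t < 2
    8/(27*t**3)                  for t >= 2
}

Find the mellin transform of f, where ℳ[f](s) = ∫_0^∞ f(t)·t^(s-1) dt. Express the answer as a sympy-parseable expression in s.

(108*2**s*s**2*(s - 3)*(s + 2)*(s**2 - 2*s + 1)*uppergamma(s, 3/2) - 108*2**s*s**2*(s - 3)*(s + 2)*(s**2 - 2*s + 1)*uppergamma(s, 3) - 108*2**s*s**2*(s - 3)*(s + 2) + 108*2**s*(s - 3)*(s + 2)*(s**2 - 2*s + 1) - 108*3**s*s*(s - 3)*(s + 2)*(s**2 - 2*s + 1)*log(2) + 108*3**s*s*(s - 3)*(s + 2)*(s**2 - 2*s + 1)*log(3) - 108*3**s*(s - 3)*(s + 2)*(s**2 - 2*s + 1) - 4*6**s*s**2*(s + 2)*(s**2 - 2*s + 1) + 216*s**3*(s - 3)*(s + 2)*log(2) - 216*s**2*(s - 3)*(s + 2)*log(2) + 216*s**2*(s - 3)*(s + 2) + 27*s**2*(s - 3)*(s**2 - 2*s + 1))/(108*3**s*s**2*(s - 3)*(s + 2)*(s**2 - 2*s + 1))
  -2 < Re(s) < 3

remove the common scale on t first: t**2/4 on [0, 1); 2*log(t/2)/t on [1, 2); log(t/2) on [2, 3); …
undo the common scale on t: t**2 on [0, 1/2); log(t)/t on [1/2, 1); log(t) on [1, 3/2); …
integrate the 5 segments split at 1/3, 2/3, 1, 2, then add the results
segment 0 to 1/3 holds 9*t**2/4; add its integral
piece [1/3, 2/3): integrate 2*log(3*t/2)/(3*t) against the kernel
segment 2/3 to 1 holds log(3*t/2); add its integral
for t in [1, 2): the term is ∫ exp(-3*t/2)·t^(s-1)
between 2 and ∞ the integrand is 8/(27*t**3)·t^(s-1)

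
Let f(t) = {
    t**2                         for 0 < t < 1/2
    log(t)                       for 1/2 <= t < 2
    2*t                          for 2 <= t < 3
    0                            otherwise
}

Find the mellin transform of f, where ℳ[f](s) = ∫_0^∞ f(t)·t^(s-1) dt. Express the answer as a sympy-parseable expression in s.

breakpoints 1/2, 2: one integral from each of the 3 segments
over [0, 1/2), the kernel integral of t**2 enters the sum
∫ over [1/2, 2) of log(t)·t^(s-1) joins the sum
on [2, 3) integrate f = 2*t against the kernel

(-16*2**(2*s)*s**2*(s + 2) + 4*2**(2*s)*s*(s + 1)*(s + 2)*log(2) - 4*2**(2*s)*(s + 1)*(s + 2) + 24*6**s*s**2*(s + 2) + s**2*(s + 1) + 4*s*(s + 1)*(s + 2)*log(2) + 4*(s + 1)*(s + 2))/(4*2**s*s**2*(s + 1)*(s + 2))
  Re(s) > -2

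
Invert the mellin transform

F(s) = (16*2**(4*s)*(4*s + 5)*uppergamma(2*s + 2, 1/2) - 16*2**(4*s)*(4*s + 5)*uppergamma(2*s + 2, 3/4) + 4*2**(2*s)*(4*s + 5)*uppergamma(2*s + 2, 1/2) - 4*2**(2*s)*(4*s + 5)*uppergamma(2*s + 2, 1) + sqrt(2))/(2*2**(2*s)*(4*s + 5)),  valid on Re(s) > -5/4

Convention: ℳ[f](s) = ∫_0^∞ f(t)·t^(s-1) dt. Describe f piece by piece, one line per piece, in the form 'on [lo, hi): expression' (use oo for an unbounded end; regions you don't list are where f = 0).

on [0, 1/4): t**(5/4)
on [1/4, 1): t*exp(-sqrt(t))
on [1, 9/4): t*exp(-sqrt(t)/2)

undo the shared t-power: t**(1/4) on [0, 1/4); exp(-sqrt(t)) on [1/4, 1); exp(-sqrt(t)/2) on [1, 9/4)
the power substitution comes off first: sqrt(t) on [0, 1/2); exp(-t) on [1/2, 1); exp(-t/2) on [1, 3/2)
along the cuts 1/4, 1, ℳ[f](s) splits into 3 integrals
over [0, 1/4), the kernel integral of t**(5/4) enters the sum
segment [1/4, 1) carries t*exp(-sqrt(t)); integrate it
for t in [1, 9/4): the term is ∫ t*exp(-sqrt(t)/2)·t^(s-1)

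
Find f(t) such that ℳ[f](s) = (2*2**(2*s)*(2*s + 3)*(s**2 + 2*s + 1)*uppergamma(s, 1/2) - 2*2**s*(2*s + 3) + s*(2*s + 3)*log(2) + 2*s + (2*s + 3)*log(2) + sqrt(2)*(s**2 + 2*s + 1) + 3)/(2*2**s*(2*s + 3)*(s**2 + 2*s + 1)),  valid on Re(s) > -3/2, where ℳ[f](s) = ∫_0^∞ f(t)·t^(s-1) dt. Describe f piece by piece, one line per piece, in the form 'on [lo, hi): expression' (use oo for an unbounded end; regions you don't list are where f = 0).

on [0, 1/2): t**(3/2)
on [1/2, 1): t*log(t)
on [1, oo): exp(-t/2)

f breaks at 1/2, 1 into 3 integrals to sum
∫ over [0, 1/2) of t**(3/2)·t^(s-1) joins the sum
[1/2, 1) adds the kernel integral of t*log(t)
∫ exp(-t/2)·t^(s-1) over [1, ∞)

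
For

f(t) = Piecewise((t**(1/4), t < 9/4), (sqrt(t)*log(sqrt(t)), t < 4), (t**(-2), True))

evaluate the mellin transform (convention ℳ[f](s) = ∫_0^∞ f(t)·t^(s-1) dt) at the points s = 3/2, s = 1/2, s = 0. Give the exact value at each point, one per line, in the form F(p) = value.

F(3/2) = -81*log(3)/32 - 47/128 + 27*sqrt(6)/28 + 337*log(2)/32
F(1/2) = -9*log(3)/4 - 19/24 + sqrt(6) + 25*log(2)/4
F(0) = -31/32 + log(128/27) + 2*sqrt(6)

remove the power substitution first: sqrt(t) on [0, 3/2); t*log(t) on [3/2, 2); t**(-4) on [2, ∞)
f breaks at 9/4, 4 into 3 integrals to sum
[0, 9/4) adds the kernel integral of t**(1/4)
on [9/4, 4): add ∫ sqrt(t)*log(sqrt(t))·t^(s-1) dt
between 4 and ∞ the integrand is t**(-2)·t^(s-1)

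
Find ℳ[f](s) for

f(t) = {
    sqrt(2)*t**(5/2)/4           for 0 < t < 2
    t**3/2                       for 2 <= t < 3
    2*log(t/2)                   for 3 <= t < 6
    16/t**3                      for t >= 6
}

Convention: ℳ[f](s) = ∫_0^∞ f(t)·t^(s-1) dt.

invert the shared t-power to get sqrt(2)*t**(3/2)/4 on [0, 2); t**2/2 on [2, 3); 2*log(t/2)/t on [3, 6); …
undo the common scale on t: t**(3/2) on [0, 1); 2*t**2 on [1, 3/2); log(t)/t on [3/2, 3); …
treat the 4 regions marked off by 2, 3, 6 separately and sum
∫ sqrt(2)*t**(5/2)/4·t^(s-1) over [0, 2)
[2, 3) adds the kernel integral of t**3/2
∫ over [3, 6) of 2*log(t/2)·t^(s-1) joins the sum
on [6, ∞): add ∫ 16/t**3·t^(s-1) dt

(324*2**(s + 1)*(s - 3)*(s + 3)*(-2*s + (s + 1)**2 - 1) - 324*2**(s + 1)*(s - 3)*(2*s + 5)*(-2*s + (s + 1)**2 - 1) - 108*3**(s + 1)*(s - 3)*(s + 1)*(s + 3)*(2*s + 5)*log(3) + 108*3**(s + 1)*(s - 3)*(s + 1)*(s + 3)*(2*s + 5)*log(2) - 108*3**(s + 1)*(s - 3)*(s + 3)*(2*s + 5)*log(2) + 108*3**(s + 1)*(s - 3)*(s + 3)*(2*s + 5) + 108*3**(s + 1)*(s - 3)*(s + 3)*(2*s + 5)*log(3) + 729*3**(s + 1)*(s - 3)*(2*s + 5)*(-2*s + (s + 1)**2 - 1) + 54*6**(s + 1)*(s - 3)*(s + 1)*(s + 3)*(2*s + 5)*log(3) - 54*6**(s + 1)*(s - 3)*(s + 3)*(2*s + 5)*log(3) - 54*6**(s + 1)*(s - 3)*(s + 3)*(2*s + 5) - 2*6**(s + 1)*(s + 3)*(2*s + 5)*(-2*s + (s + 1)**2 - 1))/(162*(s - 3)*(s + 3)*(2*s + 5)*(-2*s + (s + 1)**2 - 1))
  -5/2 < Re(s) < 3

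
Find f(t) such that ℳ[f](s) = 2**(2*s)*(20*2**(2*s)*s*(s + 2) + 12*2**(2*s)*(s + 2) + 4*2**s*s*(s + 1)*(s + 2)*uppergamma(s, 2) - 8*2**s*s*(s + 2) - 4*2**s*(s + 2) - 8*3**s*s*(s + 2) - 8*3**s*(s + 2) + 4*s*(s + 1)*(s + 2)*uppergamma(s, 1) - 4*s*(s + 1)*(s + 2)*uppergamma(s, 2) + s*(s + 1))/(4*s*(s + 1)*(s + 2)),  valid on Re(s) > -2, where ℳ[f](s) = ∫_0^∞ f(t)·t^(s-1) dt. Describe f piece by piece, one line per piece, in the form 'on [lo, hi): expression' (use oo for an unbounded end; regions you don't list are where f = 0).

on [0, 4): t**2/64
on [4, 8): exp(-t/4)
on [8, 12): t/8 + 1
on [12, 16): t/8 + 3
on [16, oo): exp(-t/8)

strip the common scale on t: t**2/16 on [0, 2); exp(-t/2) on [2, 4); t/4 + 1 on [4, 6); …
back out the common scale on t: t**2/4 on [0, 1); exp(-t) on [1, 2); t/2 + 1 on [2, 3); …
invert the common scale on t to get t**2 on [0, 1/2); exp(-2*t) on [1/2, 1); t + 1 on [1, 3/2); …
treat the 5 regions marked off by 4, 8, 12, 16 separately and sum
the [0, 4) slice contributes ∫ t**2/64·t^(s-1) dt
∫ exp(-t/4)·t^(s-1) over [4, 8)
segment [8, 12) carries (t/8 + 1); integrate it
the [12, 16) slice contributes ∫ (t/8 + 3)·t^(s-1) dt
over [16, ∞), the kernel integral of exp(-t/8) enters the sum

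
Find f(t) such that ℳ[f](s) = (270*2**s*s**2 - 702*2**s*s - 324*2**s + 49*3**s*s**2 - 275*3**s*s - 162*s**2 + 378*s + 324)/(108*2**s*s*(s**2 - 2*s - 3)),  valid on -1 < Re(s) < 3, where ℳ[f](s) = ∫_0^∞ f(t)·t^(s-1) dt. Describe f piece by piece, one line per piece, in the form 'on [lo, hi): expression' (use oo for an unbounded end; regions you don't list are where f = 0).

slice at 1/2, 1, 3/2, transform all 4 pieces, and sum them
∫ t·t^(s-1) over [0, 1/2)
on [1/2, 1) integrate f = (2*t + 1) against the kernel
the [1, 3/2) slice contributes ∫ t/2·t^(s-1) dt
[3/2, ∞) adds the kernel integral of t**(-3)

on [0, 1/2): t
on [1/2, 1): 2*t + 1
on [1, 3/2): t/2
on [3/2, oo): t**(-3)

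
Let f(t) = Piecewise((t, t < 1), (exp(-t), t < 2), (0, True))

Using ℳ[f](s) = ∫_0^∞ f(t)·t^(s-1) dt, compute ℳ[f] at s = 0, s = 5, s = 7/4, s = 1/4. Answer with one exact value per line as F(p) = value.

F(0) = Ei(-2) - Ei(-1) + 1
F(5) = -168*exp(-2) + 1/6 + 65*exp(-1)
F(7/4) = -uppergamma(7/4, 2) + 4/11 + uppergamma(7/4, 1)
F(1/4) = -uppergamma(1/4, 2) + uppergamma(1/4, 1) + 4/5

cuts at 1: linearity sums the 2 kernel integrals
∫ over [0, 1) of t·t^(s-1) joins the sum
piece [1, 2): integrate exp(-t) against the kernel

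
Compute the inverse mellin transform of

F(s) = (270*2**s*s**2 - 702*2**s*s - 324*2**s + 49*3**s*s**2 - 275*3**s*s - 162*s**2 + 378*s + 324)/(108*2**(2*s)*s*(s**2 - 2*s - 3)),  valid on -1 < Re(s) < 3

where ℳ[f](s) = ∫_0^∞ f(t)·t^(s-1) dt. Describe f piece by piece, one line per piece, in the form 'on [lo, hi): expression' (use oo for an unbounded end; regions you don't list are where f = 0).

on [0, 1/4): 2*t
on [1/4, 1/2): 4*t + 1
on [1/2, 3/4): t
on [3/4, oo): 1/(8*t**3)

the common scale on t comes off first: t on [0, 1/2); 2*t + 1 on [1/2, 1); t/2 on [1, 3/2); …
along the cuts 1/4, 1/2, 3/4, ℳ[f](s) splits into 4 integrals
over [0, 1/4), the kernel integral of 2*t enters the sum
segment [1/4, 1/2) carries (4*t + 1); integrate it
the [1/2, 3/4) slice contributes ∫ t·t^(s-1) dt
[3/4, ∞) adds the kernel integral of 1/(8*t**3)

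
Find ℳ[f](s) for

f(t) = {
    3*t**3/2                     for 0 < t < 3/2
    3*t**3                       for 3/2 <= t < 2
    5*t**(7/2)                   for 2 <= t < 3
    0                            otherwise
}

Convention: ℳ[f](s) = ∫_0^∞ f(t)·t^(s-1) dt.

(384*2**s*(2*s + 7) - 1280*2**(s + 1/2)*(s + 3) + 4320*3**(s + 1/2)*(s + 3) - 81*3**s*(2*s + 7)/2**s)/(16*(s + 3)*(2*s + 7))
  Re(s) > -3

the 3 pieces separated at 3/2, 2 each add one integral
over [0, 3/2), the kernel integral of 3*t**3/2 enters the sum
over [3/2, 2), the kernel integral of 3*t**3 enters the sum
on [2, 3): add ∫ 5*t**(7/2)·t^(s-1) dt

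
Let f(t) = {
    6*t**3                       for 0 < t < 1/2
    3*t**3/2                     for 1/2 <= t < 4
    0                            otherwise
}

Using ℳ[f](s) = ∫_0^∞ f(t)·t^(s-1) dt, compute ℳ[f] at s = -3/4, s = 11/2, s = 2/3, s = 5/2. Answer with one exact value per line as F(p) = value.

F(-3/4) = 2**(3/4)/4 + 32*sqrt(2)/3
F(11/2) = 9*sqrt(2)/8704 + 393216/17
F(2/3) = 18459*2**(1/3)/352
F(5/2) = 9*sqrt(2)/704 + 6144/11

linearity at 1/2 turns ℳ[f](s) into 2 summed integrals
∫ 6*t**3·t^(s-1) over [0, 1/2)
over [1/2, 4), the kernel integral of 3*t**3/2 enters the sum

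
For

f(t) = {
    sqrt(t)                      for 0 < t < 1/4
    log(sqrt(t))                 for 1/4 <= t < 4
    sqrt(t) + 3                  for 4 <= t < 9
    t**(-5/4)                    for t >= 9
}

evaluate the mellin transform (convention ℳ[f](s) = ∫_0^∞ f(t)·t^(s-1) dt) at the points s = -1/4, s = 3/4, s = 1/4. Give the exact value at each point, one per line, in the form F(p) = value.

F(-1/4) = sqrt(2)*(-486*log(2) + sqrt(2) + 648)/81
F(3/4) = sqrt(2)*(-1139 + 30*sqrt(2) + 270*log(2) + 864*sqrt(6))/90
F(1/4) = sqrt(2)*(-330 + sqrt(2) + 108*log(2) + 144*sqrt(6))/18

reversing the power substitution: t on [0, 1/2); log(t) on [1/2, 2); t + 3 on [2, 3); …
split f at 1/4, 4, 9: ℳ[f](s) collects 4 kernel integrals
between 0 and 1/4 the integrand is sqrt(t)·t^(s-1)
over [1/4, 4), the kernel integral of log(sqrt(t)) enters the sum
on [4, 9) integrate f = (sqrt(t) + 3) against the kernel
over [9, ∞), the kernel integral of t**(-5/4) enters the sum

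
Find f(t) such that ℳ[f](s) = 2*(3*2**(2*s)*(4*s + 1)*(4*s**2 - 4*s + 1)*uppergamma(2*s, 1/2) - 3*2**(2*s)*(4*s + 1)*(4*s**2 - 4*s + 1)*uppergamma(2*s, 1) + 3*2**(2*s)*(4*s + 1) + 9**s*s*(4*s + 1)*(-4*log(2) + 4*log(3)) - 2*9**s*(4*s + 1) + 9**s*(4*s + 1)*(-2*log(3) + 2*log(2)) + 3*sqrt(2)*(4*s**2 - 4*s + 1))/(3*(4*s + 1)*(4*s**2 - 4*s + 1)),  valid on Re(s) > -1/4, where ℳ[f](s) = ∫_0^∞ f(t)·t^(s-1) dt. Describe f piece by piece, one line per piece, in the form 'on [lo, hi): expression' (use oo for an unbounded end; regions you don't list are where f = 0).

peel off the power substitution: sqrt(2)*sqrt(t)/2 on [0, 1); exp(-t/2) on [1, 2); 2*log(t/2)/t on [2, 3)
reversing the common scale on t: sqrt(t) on [0, 1/2); exp(-t) on [1/2, 1); log(t)/t on [1, 3/2)
decompose at 1, 4; ℳ[f](s) sums the 3 pieces' integrals
over [0, 1), the kernel integral of sqrt(2)*t**(1/4)/2 enters the sum
on [1, 4) integrate f = exp(-sqrt(t)/2) against the kernel
segment [4, 9) carries 2*log(sqrt(t)/2)/sqrt(t); integrate it

on [0, 1): sqrt(2)*t**(1/4)/2
on [1, 4): exp(-sqrt(t)/2)
on [4, 9): 2*log(sqrt(t)/2)/sqrt(t)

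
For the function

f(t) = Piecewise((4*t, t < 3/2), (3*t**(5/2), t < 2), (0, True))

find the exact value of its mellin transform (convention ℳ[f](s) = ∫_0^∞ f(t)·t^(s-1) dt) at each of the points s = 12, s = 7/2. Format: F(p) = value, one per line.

F(12) = -14348907*sqrt(6)/475136 + 1594323/26624 + 98304*sqrt(2)/29
F(7/2) = 9*sqrt(6)/4 + 3367/128

slice at 3/2, transform all 2 pieces, and sum them
between 0 and 3/2 the integrand is 4*t·t^(s-1)
∫ over [3/2, 2) of 3*t**(5/2)·t^(s-1) joins the sum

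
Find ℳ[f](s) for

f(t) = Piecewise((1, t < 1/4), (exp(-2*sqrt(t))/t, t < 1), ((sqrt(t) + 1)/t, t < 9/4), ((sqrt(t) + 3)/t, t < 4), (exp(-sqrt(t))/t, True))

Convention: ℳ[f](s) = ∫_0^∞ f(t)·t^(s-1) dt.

(90*16**s*s*(s - 1) + 27*2**(4*s)*s + 72*2**(2*s)*s*(s - 1)*(2*s - 1)*uppergamma(2*s - 2, 2) - 144*2**(2*s)*s*(s - 1) - 36*2**(2*s)*s - 64*3**(2*s)*s*(s - 1) - 32*3**(2*s)*s + 288*s*(s - 1)*(2*s - 1)*uppergamma(2*s - 2, 1) - 288*s*(s - 1)*(2*s - 1)*uppergamma(2*s - 2, 2) + 36*(s - 1)*(2*s - 1))/(36*2**(2*s)*s*(s - 1)*(2*s - 1))
  Re(s) > 0

invert the shared t-power to get t on [0, 1/4); exp(-2*sqrt(t)) on [1/4, 1); sqrt(t) + 1 on [1, 9/4); …
the power substitution comes off first: t**2 on [0, 1/2); exp(-2*t) on [1/2, 1); t + 1 on [1, 3/2); …
decompose at 1/4, 1, 9/4, 4; ℳ[f](s) sums the 5 pieces' integrals
∫ over [0, 1/4) of 1·t^(s-1) joins the sum
between 1/4 and 1 the integrand is exp(-2*sqrt(t))/t·t^(s-1)
∫ over [1, 9/4) of (sqrt(t) + 1)/t·t^(s-1) joins the sum
on [9/4, 4): add ∫ (sqrt(t) + 3)/t·t^(s-1) dt
[4, ∞) adds the kernel integral of exp(-sqrt(t))/t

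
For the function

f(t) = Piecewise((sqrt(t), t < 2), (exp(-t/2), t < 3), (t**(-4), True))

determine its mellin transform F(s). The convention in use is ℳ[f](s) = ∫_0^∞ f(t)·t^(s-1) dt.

(2**s*(s - 4)*(2*s + 1)*uppergamma(s, 1) - 2**s*(s - 4)*(2*s + 1)*uppergamma(s, 3/2) + 2*2**(s + 1/2)*(s - 4) - 3**s*(2*s + 1)/81)/((s - 4)*(2*s + 1))
  -1/2 < Re(s) < 4

treat the 3 regions marked off by 2, 3 separately and sum
the [0, 2) slice contributes ∫ sqrt(t)·t^(s-1) dt
segment 2 to 3 holds exp(-t/2); add its integral
for t in [3, ∞): the term is ∫ t**(-4)·t^(s-1)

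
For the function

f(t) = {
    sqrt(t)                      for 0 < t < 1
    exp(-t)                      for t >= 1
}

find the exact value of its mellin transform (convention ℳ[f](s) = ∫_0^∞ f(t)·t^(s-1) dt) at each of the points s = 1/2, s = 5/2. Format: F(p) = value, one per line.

the 2 pieces separated at 1 each add one integral
segment [0, 1) carries sqrt(t); integrate it
for t in [1, ∞): the term is ∫ exp(-t)·t^(s-1)

F(1/2) = sqrt(pi)*erfc(1) + 1
F(5/2) = (E*(9*sqrt(pi)*erfc(1) + 4) + 30)*exp(-1)/12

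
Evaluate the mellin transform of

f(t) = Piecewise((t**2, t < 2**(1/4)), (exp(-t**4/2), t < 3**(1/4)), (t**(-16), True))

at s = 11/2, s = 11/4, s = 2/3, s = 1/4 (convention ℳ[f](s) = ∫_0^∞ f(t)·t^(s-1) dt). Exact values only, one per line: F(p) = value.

F(11/2) = -2**(3/8)*uppergamma(11/8, 3/2)/2 + 2*3**(3/8)/567 + 2**(3/8)*uppergamma(11/8, 1)/2 + 4*2**(7/8)/15
F(11/4) = -2**(11/16)*uppergamma(11/16, 3/2)/4 + 4*3**(11/16)/4293 + 2**(11/16)*uppergamma(11/16, 1)/4 + 8*2**(3/16)/19
F(2/3) = -2**(1/6)*uppergamma(1/6, 3/2)/4 + 3**(1/6)/1242 + 2**(1/6)*uppergamma(1/6, 1)/4 + 3*2**(2/3)/8
F(1/4) = -2**(1/16)*uppergamma(1/16, 3/2)/4 + 4*3**(1/16)/5103 + 2**(1/16)*uppergamma(1/16, 1)/4 + 4*2**(9/16)/9

back out the power substitution: t on [0, sqrt(2)); exp(-t**2/2) on [sqrt(2), sqrt(3)); t**(-8) on [sqrt(3), ∞)
reversing the power substitution: sqrt(t) on [0, 2); exp(-t/2) on [2, 3); t**(-4) on [3, ∞)
integrate the 3 segments split at 2**(1/4), 3**(1/4), then add the results
the [0, 2**(1/4)) slice contributes ∫ t**2·t^(s-1) dt
on [2**(1/4), 3**(1/4)) integrate f = exp(-t**4/2) against the kernel
∫ t**(-16)·t^(s-1) over [3**(1/4), ∞)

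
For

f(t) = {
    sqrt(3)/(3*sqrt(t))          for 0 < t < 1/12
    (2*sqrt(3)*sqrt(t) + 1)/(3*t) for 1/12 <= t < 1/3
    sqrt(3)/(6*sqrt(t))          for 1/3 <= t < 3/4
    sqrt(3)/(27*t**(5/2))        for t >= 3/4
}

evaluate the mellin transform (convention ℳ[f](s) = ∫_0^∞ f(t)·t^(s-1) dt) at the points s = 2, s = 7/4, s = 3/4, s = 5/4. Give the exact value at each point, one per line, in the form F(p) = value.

F(2) = 11/24
F(7/4) = 3**(1/4)*(-234*sqrt(2) + 403*sqrt(6) + 1368)/4860
F(3/4) = 3**(1/4)*(1134 + 599*sqrt(6) + 1134*sqrt(2))/1701
F(5/4) = sqrt(2)*3**(3/4)*(-630 + 167*sqrt(3) + 810*sqrt(2))/2430

invert the common scale on t to get 1/sqrt(t) on [0, 1/4); (2*sqrt(t) + 1)/t on [1/4, 1); 1/(2*sqrt(t)) on [1, 9/4); …
undo the shared t-power: sqrt(t) on [0, 1/4); 2*sqrt(t) + 1 on [1/4, 1); sqrt(t)/2 on [1, 9/4); …
strip the power substitution: t on [0, 1/2); 2*t + 1 on [1/2, 1); t/2 on [1, 3/2); …
breakpoints 1/12, 1/3, 3/4: one integral from each of the 4 segments
on [0, 1/12): add ∫ sqrt(3)/(3*sqrt(t))·t^(s-1) dt
over [1/12, 1/3), the kernel integral of (2*sqrt(3)*sqrt(t) + 1)/(3*t) enters the sum
segment 1/3 to 3/4 holds sqrt(3)/(6*sqrt(t)); add its integral
between 3/4 and ∞ the integrand is sqrt(3)/(27*t**(5/2))·t^(s-1)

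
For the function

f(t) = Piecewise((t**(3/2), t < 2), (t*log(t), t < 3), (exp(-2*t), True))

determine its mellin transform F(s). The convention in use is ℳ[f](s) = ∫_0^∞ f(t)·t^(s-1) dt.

slice at 2, 3, transform all 3 pieces, and sum them
on [0, 2) integrate f = t**(3/2) against the kernel
on [2, 3): add ∫ t*log(t)·t^(s-1) dt
on [3, ∞) integrate f = exp(-2*t) against the kernel

(-12**s*s*(2*s + 3)*log(4) - 12**s*(2*s + 3)*log(4) + 12**s*(4*s + 6) + 12**s*sqrt(2)*(4*s**2 + 8*s + 4) + 3*18**s*s*(2*s + 3)*log(3) + 18**s*(-6*s - 9) + 3*18**s*(2*s + 3)*log(3) + 3**s*(2*s + 3)*(s**2 + 2*s + 1)*uppergamma(s, 6))/(6**s*(2*s + 3)*(s**2 + 2*s + 1))
  Re(s) > -3/2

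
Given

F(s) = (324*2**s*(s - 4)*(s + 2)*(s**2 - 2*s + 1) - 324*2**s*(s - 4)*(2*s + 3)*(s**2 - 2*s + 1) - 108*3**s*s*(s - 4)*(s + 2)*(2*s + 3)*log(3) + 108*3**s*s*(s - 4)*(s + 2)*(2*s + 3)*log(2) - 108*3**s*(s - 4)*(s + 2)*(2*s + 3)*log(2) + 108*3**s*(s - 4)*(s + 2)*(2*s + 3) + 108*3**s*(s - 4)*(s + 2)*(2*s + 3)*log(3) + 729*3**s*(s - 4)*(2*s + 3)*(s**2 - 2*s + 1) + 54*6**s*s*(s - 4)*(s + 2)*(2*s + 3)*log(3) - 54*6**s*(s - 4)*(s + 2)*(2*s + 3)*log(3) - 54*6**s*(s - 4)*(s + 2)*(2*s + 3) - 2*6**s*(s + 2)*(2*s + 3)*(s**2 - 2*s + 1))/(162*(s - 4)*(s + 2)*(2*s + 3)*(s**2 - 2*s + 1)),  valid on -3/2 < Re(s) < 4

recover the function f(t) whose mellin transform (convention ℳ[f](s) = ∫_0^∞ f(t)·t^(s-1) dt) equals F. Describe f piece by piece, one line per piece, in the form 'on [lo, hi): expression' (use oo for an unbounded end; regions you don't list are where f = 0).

on [0, 2): sqrt(2)*t**(3/2)/4
on [2, 3): t**2/2
on [3, 6): 2*log(t/2)/t
on [6, oo): 16/t**4

undo the common scale on t: t**(3/2) on [0, 1); 2*t**2 on [1, 3/2); log(t)/t on [3/2, 3); …
linearity at 2, 3, 6 turns ℳ[f](s) into 4 summed integrals
on [0, 2): add ∫ sqrt(2)*t**(3/2)/4·t^(s-1) dt
segment [2, 3) carries t**2/2; integrate it
∫ over [3, 6) of 2*log(t/2)/t·t^(s-1) joins the sum
∫ 16/t**4·t^(s-1) over [6, ∞)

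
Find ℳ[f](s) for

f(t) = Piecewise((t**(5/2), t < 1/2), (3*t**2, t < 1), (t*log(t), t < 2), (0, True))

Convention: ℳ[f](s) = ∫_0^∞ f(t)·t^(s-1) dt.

peel off the shared t-power: t**(3/2) on [0, 1/2); 3*t on [1/2, 1); log(t) on [1, 2)
the 3 pieces separated at 1/2, 1 each add one integral
over [0, 1/2), the kernel integral of t**(5/2) enters the sum
∫ over [1/2, 1) of 3*t**2·t^(s-1) joins the sum
piece [1, 2): integrate t*log(t) against the kernel

(-8*2**(2*s)*(s + 2)*(2*s + 5) + 12*2**s*(s + 1)**2*(2*s + 5) + 4*2**s*(s + 2)*(2*s + 5) + 8*4**s*(s + 1)*(s + 2)*(2*s + 5)*log(2) + sqrt(2)*(s + 1)**2*(s + 2) - 3*(s + 1)**2*(2*s + 5))/(4*2**s*(s + 1)**2*(s + 2)*(2*s + 5))
  Re(s) > -5/2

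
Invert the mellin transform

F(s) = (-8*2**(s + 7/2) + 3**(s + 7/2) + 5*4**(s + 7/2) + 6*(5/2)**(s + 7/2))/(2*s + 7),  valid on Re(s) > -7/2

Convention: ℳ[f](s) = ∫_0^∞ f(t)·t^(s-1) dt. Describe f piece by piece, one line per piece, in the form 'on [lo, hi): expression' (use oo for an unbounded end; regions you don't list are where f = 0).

on [0, 2): 2*t**(7/2)
on [2, 5/2): 6*t**(7/2)
on [5/2, 3): 3*t**(7/2)
on [3, 4): 5*t**(7/2)/2

the 4 pieces separated at 2, 5/2, 3 each add one integral
segment 0 to 2 holds 2*t**(7/2); add its integral
segment [2, 5/2) carries 6*t**(7/2); integrate it
for t in [5/2, 3): the term is ∫ 3*t**(7/2)·t^(s-1)
over [3, 4), the kernel integral of 5*t**(7/2)/2 enters the sum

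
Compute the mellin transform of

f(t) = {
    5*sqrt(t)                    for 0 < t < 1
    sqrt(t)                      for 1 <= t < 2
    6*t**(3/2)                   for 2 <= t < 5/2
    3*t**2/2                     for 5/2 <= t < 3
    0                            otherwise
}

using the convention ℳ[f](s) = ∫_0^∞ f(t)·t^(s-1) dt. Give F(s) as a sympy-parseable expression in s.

(4*2**(s + 1/2)*(s + 2)*(2*s + 3) - 24*2**(s + 3/2)*(s + 2)*(2*s + 1) + 3*3**(s + 2)*(2*s + 1)*(2*s + 3) + 24*(5/2)**(s + 3/2)*(s + 2)*(2*s + 1) - 3*(5/2)**(s + 2)*(2*s + 1)*(2*s + 3) + 16*(s + 2)*(2*s + 3))/(2*(s + 2)*(2*s + 1)*(2*s + 3))
  Re(s) > -1/2

along the cuts 1, 2, 5/2, ℳ[f](s) splits into 4 integrals
segment [0, 1) carries 5*sqrt(t); integrate it
[1, 2) adds the kernel integral of sqrt(t)
on [2, 5/2): add ∫ 6*t**(3/2)·t^(s-1) dt
piece [5/2, 3): integrate 3*t**2/2 against the kernel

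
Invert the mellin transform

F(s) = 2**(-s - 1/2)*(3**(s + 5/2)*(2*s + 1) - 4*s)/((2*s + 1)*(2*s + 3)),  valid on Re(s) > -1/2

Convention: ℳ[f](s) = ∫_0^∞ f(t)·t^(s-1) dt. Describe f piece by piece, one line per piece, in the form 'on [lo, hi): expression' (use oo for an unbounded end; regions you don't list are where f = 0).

on [0, 1/2): sqrt(t)/2
on [1/2, 3/2): 3*t**(3/2)

decompose at 1/2; ℳ[f](s) sums the 2 pieces' integrals
[0, 1/2) adds the kernel integral of sqrt(t)/2
segment [1/2, 3/2) carries 3*t**(3/2); integrate it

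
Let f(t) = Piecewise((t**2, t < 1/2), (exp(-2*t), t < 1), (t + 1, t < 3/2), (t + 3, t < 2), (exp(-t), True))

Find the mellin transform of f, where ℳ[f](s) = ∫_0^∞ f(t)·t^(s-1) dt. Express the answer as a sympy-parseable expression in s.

f breaks at 1/2, 1, 3/2, 2 into 5 integrals to sum
piece [0, 1/2): integrate t**2 against the kernel
[1/2, 1) adds the kernel integral of exp(-2*t)
segment 1 to 3/2 holds (t + 1); add its integral
segment 3/2 to 2 holds (t + 3); add its integral
between 2 and ∞ the integrand is exp(-t)·t^(s-1)

(20*2**(2*s)*s*(s + 2) + 12*2**(2*s)*(s + 2) + 4*2**s*s*(s + 1)*(s + 2)*uppergamma(s, 2) - 8*2**s*s*(s + 2) - 4*2**s*(s + 2) - 8*3**s*s*(s + 2) - 8*3**s*(s + 2) + 4*s*(s + 1)*(s + 2)*uppergamma(s, 1) - 4*s*(s + 1)*(s + 2)*uppergamma(s, 2) + s*(s + 1))/(4*2**s*s*(s + 1)*(s + 2))
  Re(s) > -2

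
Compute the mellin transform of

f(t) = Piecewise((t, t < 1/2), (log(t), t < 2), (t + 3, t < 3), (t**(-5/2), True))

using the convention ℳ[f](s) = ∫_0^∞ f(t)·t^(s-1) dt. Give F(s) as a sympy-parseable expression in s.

treat the 4 regions marked off by 1/2, 2, 3 separately and sum
[0, 1/2) adds the kernel integral of t
on [1/2, 2): add ∫ log(t)·t^(s-1) dt
over [2, 3), the kernel integral of (t + 3) enters the sum
on [3, ∞): add ∫ t**(-5/2)·t^(s-1) dt

(-270*2**(2*s)*s**2*(2*s - 5) + 54*2**(2*s)*s*(s + 1)*(2*s - 5)*log(2) - 162*2**(2*s)*s*(2*s - 5) - 54*2**(2*s)*(s + 1)*(2*s - 5) - 4*sqrt(3)*6**s*s**2*(s + 1) + 324*6**s*s**2*(2*s - 5) + 162*6**s*s*(2*s - 5) + 27*s**2*(2*s - 5) + 54*s*(s + 1)*(2*s - 5)*log(2) + (2*s - 5)*(54*s + 54))/(54*2**s*s**2*(s + 1)*(2*s - 5))
  -1 < Re(s) < 5/2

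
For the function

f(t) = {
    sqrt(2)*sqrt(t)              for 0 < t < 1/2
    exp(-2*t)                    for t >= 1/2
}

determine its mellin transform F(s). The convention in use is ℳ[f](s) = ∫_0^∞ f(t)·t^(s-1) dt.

((2*s + 1)*uppergamma(s, 1) + 2)/(2**s*(2*s + 1))
  Re(s) > -1/2

remove the common scale on t first: sqrt(t) on [0, 1); exp(-t) on [1, ∞)
linearity at 1/2 turns ℳ[f](s) into 2 summed integrals
segment [0, 1/2) carries sqrt(2)*sqrt(t); integrate it
piece [1/2, ∞): integrate exp(-2*t) against the kernel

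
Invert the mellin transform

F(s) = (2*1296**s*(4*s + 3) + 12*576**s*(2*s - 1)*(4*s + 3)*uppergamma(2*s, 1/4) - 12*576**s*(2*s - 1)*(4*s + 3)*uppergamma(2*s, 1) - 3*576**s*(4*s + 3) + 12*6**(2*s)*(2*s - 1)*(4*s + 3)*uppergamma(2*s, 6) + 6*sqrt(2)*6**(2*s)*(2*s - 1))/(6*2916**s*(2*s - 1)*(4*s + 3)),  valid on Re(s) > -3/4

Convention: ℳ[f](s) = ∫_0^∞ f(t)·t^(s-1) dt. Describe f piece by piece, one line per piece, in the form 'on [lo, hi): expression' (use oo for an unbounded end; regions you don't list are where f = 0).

on [0, 1/81): 27*sqrt(2)*t**(3/4)/4
on [1/81, 16/81): exp(-9*sqrt(t)/4)
on [16/81, 4/9): 1/(9*sqrt(t))
on [4/9, oo): exp(-9*sqrt(t))

back out the power substitution: 27*sqrt(2)*t**(3/2)/4 on [0, 1/9); exp(-9*t/4) on [1/9, 4/9); 1/(9*t) on [4/9, 2/3); …
peel off the common scale on t: 3*sqrt(3)*t**(3/2) on [0, 1/6); exp(-3*t/2) on [1/6, 2/3); 1/(6*t) on [2/3, 1); …
peel off the common scale on t: t**(3/2) on [0, 1/2); exp(-t/2) on [1/2, 2); 1/(2*t) on [2, 3); …
slice at 1/81, 16/81, 4/9, transform all 4 pieces, and sum them
on [0, 1/81) integrate f = 27*sqrt(2)*t**(3/4)/4 against the kernel
the [1/81, 16/81) slice contributes ∫ exp(-9*sqrt(t)/4)·t^(s-1) dt
on [16/81, 4/9) integrate f = 1/(9*sqrt(t)) against the kernel
segment [4/9, ∞) carries exp(-9*sqrt(t)); integrate it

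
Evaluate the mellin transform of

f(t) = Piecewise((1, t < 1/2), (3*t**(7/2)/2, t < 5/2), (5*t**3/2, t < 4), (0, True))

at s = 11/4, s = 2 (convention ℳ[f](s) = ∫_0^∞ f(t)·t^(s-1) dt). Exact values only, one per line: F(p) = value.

F(11/4) = 2**(1/4)*(-8593750*5**(3/4) - 759*sqrt(2) + 18400 + 11859375*sqrt(2)*5**(1/4) + 360448000*2**(1/4))/404800
F(2) = -3*sqrt(2)/704 + 9375*sqrt(10)/704 + 29651/64

split f at 1/2, 5/2: ℳ[f](s) collects 3 kernel integrals
segment 0 to 1/2 holds 1; add its integral
for t in [1/2, 5/2): the term is ∫ 3*t**(7/2)/2·t^(s-1)
on [5/2, 4) integrate f = 5*t**3/2 against the kernel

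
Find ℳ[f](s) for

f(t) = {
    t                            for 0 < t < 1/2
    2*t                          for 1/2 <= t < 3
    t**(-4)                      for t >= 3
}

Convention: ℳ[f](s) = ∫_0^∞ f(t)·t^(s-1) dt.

(970*6**s*s - 3890*6**s - 81*s + 324)/(162*2**s*(s**2 - 3*s - 4))
  -1 < Re(s) < 4

cuts at 1/2, 3: linearity sums the 3 kernel integrals
segment [0, 1/2) carries t; integrate it
for t in [1/2, 3): the term is ∫ 2*t·t^(s-1)
for t in [3, ∞): the term is ∫ t**(-4)·t^(s-1)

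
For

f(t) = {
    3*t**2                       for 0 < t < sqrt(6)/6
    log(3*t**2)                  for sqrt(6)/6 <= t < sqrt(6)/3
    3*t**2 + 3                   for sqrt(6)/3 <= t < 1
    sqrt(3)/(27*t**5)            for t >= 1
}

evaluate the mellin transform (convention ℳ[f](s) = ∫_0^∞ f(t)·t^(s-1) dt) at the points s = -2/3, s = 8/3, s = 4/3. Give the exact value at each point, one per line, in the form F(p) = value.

F(-2/3) = -9/4 - 3*6**(1/3)*log(2)/2 - 3*12**(1/3)/4 - 3*12**(1/3)*log(2)/4 + sqrt(3)/153 + 39*6**(1/3)/8
F(8/3) = -137*18**(1/3)/336 + 6**(2/3)*log(2)/96 + sqrt(3)/63 + 29*6**(2/3)/2688 + 18**(1/3)*log(2)/12 + 99/56
F(4/3) = -53*12**(1/3)/40 + sqrt(3)/99 + 6**(1/3)*log(2)/8 + 17*6**(1/3)/80 + 12**(1/3)*log(2)/4 + 63/20

peel off the power substitution: 3*t on [0, 1/6); log(3*t) on [1/6, 2/3); 3*t + 3 on [2/3, 1); …
undo the common scale on t: t on [0, 1/2); log(t) on [1/2, 2); t + 3 on [2, 3); …
the 4 pieces separated at sqrt(6)/6, sqrt(6)/3, 1 each add one integral
on [0, sqrt(6)/6): add ∫ 3*t**2·t^(s-1) dt
[sqrt(6)/6, sqrt(6)/3) adds the kernel integral of log(3*t**2)
segment [sqrt(6)/3, 1) carries (3*t**2 + 3); integrate it
∫ sqrt(3)/(27*t**5)·t^(s-1) over [1, ∞)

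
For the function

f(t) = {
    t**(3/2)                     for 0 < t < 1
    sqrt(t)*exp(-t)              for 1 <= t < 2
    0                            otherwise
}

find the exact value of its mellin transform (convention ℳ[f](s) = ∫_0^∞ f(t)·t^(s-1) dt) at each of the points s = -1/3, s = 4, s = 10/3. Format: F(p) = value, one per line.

back out the shared t-power: t on [0, 1); exp(-t) on [1, 2)
f breaks at 1 into 2 integrals to sum
segment 0 to 1 holds t**(3/2); add its integral
on [1, 2) integrate f = sqrt(t)*exp(-t) against the kernel

F(-1/3) = -uppergamma(1/6, 2) + uppergamma(1/6, 1) + 6/7
F(4) = (-9262*sqrt(2) + (-1155*sqrt(pi)*erfc(sqrt(2)) + 32 + 1155*sqrt(pi)*erfc(1))*exp(2) + 4642*E)*exp(-2)/176
F(10/3) = -uppergamma(23/6, 2) + 6/29 + uppergamma(23/6, 1)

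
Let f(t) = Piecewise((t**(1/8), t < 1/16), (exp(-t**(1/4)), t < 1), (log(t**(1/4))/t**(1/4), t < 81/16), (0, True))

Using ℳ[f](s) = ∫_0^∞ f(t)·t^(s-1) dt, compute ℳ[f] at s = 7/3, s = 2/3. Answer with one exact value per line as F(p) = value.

invert the power substitution to get t**(1/4) on [0, 1/4); exp(-sqrt(t)) on [1/4, 1); log(sqrt(t))/sqrt(t) on [1, 9/4)
strip the power substitution: sqrt(t) on [0, 1/2); exp(-t) on [1/2, 1); log(t)/t on [1, 3/2)
the 3 pieces separated at 1/16, 1 each add one integral
over [0, 1/16), the kernel integral of t**(1/8) enters the sum
segment 1/16 to 1 holds exp(-t**(1/4)); add its integral
between 1 and 81/16 the integrand is log(t**(1/4))/t**(1/4)·t^(s-1)

F(7/3) = -4*uppergamma(28/3, 1) - 59049*2**(2/3)*3**(1/3)/80000 + 3*2**(1/6)/7552 + 36/625 + log(3**(19683*2**(2/3)*3**(1/3)/3200)/2**(19683*2**(2/3)*3**(1/3)/3200)) + 4*uppergamma(28/3, 1/2)
F(2/3) = -4*uppergamma(8/3, 1) - 27*2**(1/3)*3**(2/3)/25 + 3*2**(5/6)/38 + 36/25 + log(3**(9*2**(1/3)*3**(2/3)/5)/2**(9*2**(1/3)*3**(2/3)/5)) + 4*uppergamma(8/3, 1/2)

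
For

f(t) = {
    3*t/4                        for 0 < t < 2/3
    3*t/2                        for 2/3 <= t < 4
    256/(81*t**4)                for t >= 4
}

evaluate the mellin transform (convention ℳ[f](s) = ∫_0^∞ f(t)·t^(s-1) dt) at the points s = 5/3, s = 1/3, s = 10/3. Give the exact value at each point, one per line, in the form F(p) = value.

remove the common scale on t first: t/2 on [0, 1); t on [1, 6); 16/t**4 on [6, ∞)
undo the common scale on t: t on [0, 1/2); 2*t on [1/2, 3); t**(-4) on [3, ∞)
decompose at 2/3, 4; ℳ[f](s) sums the 3 pieces' integrals
between 0 and 2/3 the integrand is 3*t/4·t^(s-1)
∫ over [2/3, 4) of 3*t/2·t^(s-1) joins the sum
on [4, ∞): add ∫ 256/(81*t**4)·t^(s-1) dt

F(5/3) = -12**(1/3)/24 + 3410*2**(1/3)/189
F(1/3) = 2**(1/3)*3**(2/3)*(-891 + 10700*6**(1/3))/7128
F(10/3) = 4*2**(1/3)*(-3**(2/3) + 7880*2**(1/3))/351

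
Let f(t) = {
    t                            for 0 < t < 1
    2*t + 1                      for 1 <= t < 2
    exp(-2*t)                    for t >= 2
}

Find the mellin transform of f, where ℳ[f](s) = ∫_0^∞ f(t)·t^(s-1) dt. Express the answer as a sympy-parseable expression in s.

(2**s*s*(s + 1)*uppergamma(s, 4) - 2*4**s*s - 4**s + 5*8**s*s + 8**s)/(4**s*s*(s + 1))
  Re(s) > -1

decompose at 1, 2; ℳ[f](s) sums the 3 pieces' integrals
[0, 1) adds the kernel integral of t
for t in [1, 2): the term is ∫ (2*t + 1)·t^(s-1)
∫ exp(-2*t)·t^(s-1) over [2, ∞)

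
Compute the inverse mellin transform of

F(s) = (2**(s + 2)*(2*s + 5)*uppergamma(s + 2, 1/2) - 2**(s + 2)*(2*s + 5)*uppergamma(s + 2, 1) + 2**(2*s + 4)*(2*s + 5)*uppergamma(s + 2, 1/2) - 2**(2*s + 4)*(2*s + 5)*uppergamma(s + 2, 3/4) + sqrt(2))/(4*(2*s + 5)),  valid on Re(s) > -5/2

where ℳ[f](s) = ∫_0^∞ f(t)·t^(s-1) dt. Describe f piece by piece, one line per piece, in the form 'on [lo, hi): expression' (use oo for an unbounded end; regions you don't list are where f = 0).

peel off the common scale on t: t**(5/2) on [0, 1/2); t**2*exp(-t) on [1/2, 1); t**2*exp(-t/2) on [1, 3/2)
back out the shared t-power: sqrt(t) on [0, 1/2); exp(-t) on [1/2, 1); exp(-t/2) on [1, 3/2)
linearity at 1, 2 turns ℳ[f](s) into 3 summed integrals
on [0, 1) integrate f = sqrt(2)*t**(5/2)/8 against the kernel
between 1 and 2 the integrand is t**2*exp(-t/2)/4·t^(s-1)
on [2, 3) integrate f = t**2*exp(-t/4)/4 against the kernel

on [0, 1): sqrt(2)*t**(5/2)/8
on [1, 2): t**2*exp(-t/2)/4
on [2, 3): t**2*exp(-t/4)/4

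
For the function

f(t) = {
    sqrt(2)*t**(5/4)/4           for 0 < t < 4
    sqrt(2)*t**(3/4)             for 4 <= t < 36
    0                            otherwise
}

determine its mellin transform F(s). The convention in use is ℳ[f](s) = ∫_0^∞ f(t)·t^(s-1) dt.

2**(2*s + 3)*(3**(2*s + 3/2)*(8*s + 10) - 4*s - 7)/((4*s + 3)*(4*s + 5))
  Re(s) > -5/4

invert the power substitution to get sqrt(2)*t**(5/2)/4 on [0, 2); sqrt(2)*t**(3/2) on [2, 6)
strip the shared t-power: sqrt(2)*t**(3/2)/4 on [0, 2); sqrt(2)*sqrt(t) on [2, 6)
back out the common scale on t: t**(3/2) on [0, 1); 2*sqrt(t) on [1, 3)
integrate the 2 segments split at 4, then add the results
on [0, 4) integrate f = sqrt(2)*t**(5/4)/4 against the kernel
the [4, 36) slice contributes ∫ sqrt(2)*t**(3/4)·t^(s-1) dt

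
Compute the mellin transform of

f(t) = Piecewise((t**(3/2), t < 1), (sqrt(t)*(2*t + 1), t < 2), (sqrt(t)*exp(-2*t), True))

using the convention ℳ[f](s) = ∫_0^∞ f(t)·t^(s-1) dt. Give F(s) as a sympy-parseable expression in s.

invert the shared t-power to get t on [0, 1); 2*t + 1 on [1, 2); exp(-2*t) on [2, ∞)
linearity at 1, 2 turns ℳ[f](s) into 3 summed integrals
[0, 1) adds the kernel integral of t**(3/2)
on [1, 2) integrate f = sqrt(t)*(2*t + 1) against the kernel
∫ over [2, ∞) of sqrt(t)*exp(-2*t)·t^(s-1) joins the sum

4**(-s - 1/2)*(2**(s + 1/2)*(s + 1/2)*(s + 3/2)*uppergamma(s + 1/2, 4) - 2*4**(s + 1/2)*(s + 1/2) - 4**(s + 1/2) + 5*8**(s + 1/2)*(s + 1/2) + 8**(s + 1/2))/((s + 1/2)*(s + 3/2))
  Re(s) > -3/2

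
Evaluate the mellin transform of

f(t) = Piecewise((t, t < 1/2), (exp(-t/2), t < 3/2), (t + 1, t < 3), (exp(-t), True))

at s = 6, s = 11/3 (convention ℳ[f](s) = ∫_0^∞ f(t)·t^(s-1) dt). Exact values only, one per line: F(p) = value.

along the cuts 1/2, 3/2, 3, ℳ[f](s) splits into 4 integrals
on [0, 1/2): add ∫ t·t^(s-1) dt
on [1/2, 3/2): add ∫ exp(-t/2)·t^(s-1) dt
between 3/2 and 3 the integrand is (t + 1)·t^(s-1)
∫ exp(-t)·t^(s-1) over [3, ∞)

F(6) = -260103*exp(-3/4)/16 + 2208*exp(-3) + 384913/896 + 157781*exp(-1/4)/16
F(11/3) = 2**(1/3)*(-39424*2**(1/3)*uppergamma(11/3, 3/4) - 4941*3**(2/3) + 33 + 2464*2**(2/3)*uppergamma(11/3, 3) + 39424*2**(1/3)*uppergamma(11/3, 1/4) + 60912*6**(2/3))/4928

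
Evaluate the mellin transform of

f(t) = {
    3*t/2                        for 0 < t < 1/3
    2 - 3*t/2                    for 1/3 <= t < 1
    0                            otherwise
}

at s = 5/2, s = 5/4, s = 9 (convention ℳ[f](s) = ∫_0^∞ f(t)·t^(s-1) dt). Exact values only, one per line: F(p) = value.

F(5/2) = 13/35 - 2*sqrt(3)/105
F(5/4) = 14/15 - 52*3**(3/4)/405
F(9) = 255857/3542940

back out the common scale on t: t on [0, 1/2); 2 - t on [1/2, 3/2)
split f at 1/3: ℳ[f](s) collects 2 kernel integrals
on [0, 1/3) integrate f = 3*t/2 against the kernel
∫ (2 - 3*t/2)·t^(s-1) over [1/3, 1)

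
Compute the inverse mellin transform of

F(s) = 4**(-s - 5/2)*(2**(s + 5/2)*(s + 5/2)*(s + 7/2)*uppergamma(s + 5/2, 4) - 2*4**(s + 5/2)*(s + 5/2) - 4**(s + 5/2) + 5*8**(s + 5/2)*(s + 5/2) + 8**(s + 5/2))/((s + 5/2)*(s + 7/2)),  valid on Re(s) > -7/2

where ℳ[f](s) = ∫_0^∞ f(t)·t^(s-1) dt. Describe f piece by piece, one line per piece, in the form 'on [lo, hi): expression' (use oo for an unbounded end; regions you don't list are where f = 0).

invert the shared t-power to get t**3 on [0, 1); t**2*(2*t + 1) on [1, 2); t**2*exp(-2*t) on [2, ∞)
peel off the shared t-power: t on [0, 1); 2*t + 1 on [1, 2); exp(-2*t) on [2, ∞)
f breaks at 1, 2 into 3 integrals to sum
between 0 and 1 the integrand is t**(7/2)·t^(s-1)
between 1 and 2 the integrand is t**(5/2)*(2*t + 1)·t^(s-1)
on [2, ∞): add ∫ t**(5/2)*exp(-2*t)·t^(s-1) dt

on [0, 1): t**(7/2)
on [1, 2): t**(5/2)*(2*t + 1)
on [2, oo): t**(5/2)*exp(-2*t)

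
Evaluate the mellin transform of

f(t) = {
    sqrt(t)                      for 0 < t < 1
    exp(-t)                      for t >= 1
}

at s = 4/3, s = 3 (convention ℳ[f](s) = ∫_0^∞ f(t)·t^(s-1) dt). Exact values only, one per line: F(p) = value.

f breaks at 1 into 2 integrals to sum
segment 0 to 1 holds sqrt(t); add its integral
the [1, ∞) slice contributes ∫ exp(-t)·t^(s-1) dt

F(4/3) = uppergamma(4/3, 1) + 6/11
F(3) = 2/7 + 5*exp(-1)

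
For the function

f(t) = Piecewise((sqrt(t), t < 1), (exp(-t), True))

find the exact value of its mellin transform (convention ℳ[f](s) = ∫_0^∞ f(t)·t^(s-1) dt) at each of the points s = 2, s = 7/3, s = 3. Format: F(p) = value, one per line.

F(2) = 2/5 + 2*exp(-1)
F(7/3) = 6/17 + uppergamma(7/3, 1)
F(3) = 2/7 + 5*exp(-1)

summing 2 kernel integrals split by 1 yields ℳ[f](s)
on [0, 1) integrate f = sqrt(t) against the kernel
∫ exp(-t)·t^(s-1) over [1, ∞)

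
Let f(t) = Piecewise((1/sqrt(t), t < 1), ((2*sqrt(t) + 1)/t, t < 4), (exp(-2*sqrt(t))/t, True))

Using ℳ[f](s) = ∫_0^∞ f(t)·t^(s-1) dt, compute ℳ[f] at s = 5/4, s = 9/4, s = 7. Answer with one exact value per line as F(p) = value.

F(5/4) = -16/3 + sqrt(2)*sqrt(pi)*erfc(2) + 28*sqrt(2)/3
F(9/4) = (sqrt(2)*(105*sqrt(pi)*exp(4)*erfc(2) + 1540)/560 + (-768 + 6912*sqrt(2))*exp(4)/560)*exp(-4)
F(7) = 83277/26 + 8505425*exp(-4)/8

remove the shared t-power first: sqrt(t) on [0, 1); 2*sqrt(t) + 1 on [1, 4); exp(-2*sqrt(t)) on [4, ∞)
reversing the power substitution: t on [0, 1); 2*t + 1 on [1, 2); exp(-2*t) on [2, ∞)
treat the 3 regions marked off by 1, 4 separately and sum
on [0, 1): add ∫ 1/sqrt(t)·t^(s-1) dt
on [1, 4) integrate f = (2*sqrt(t) + 1)/t against the kernel
on [4, ∞) integrate f = exp(-2*sqrt(t))/t against the kernel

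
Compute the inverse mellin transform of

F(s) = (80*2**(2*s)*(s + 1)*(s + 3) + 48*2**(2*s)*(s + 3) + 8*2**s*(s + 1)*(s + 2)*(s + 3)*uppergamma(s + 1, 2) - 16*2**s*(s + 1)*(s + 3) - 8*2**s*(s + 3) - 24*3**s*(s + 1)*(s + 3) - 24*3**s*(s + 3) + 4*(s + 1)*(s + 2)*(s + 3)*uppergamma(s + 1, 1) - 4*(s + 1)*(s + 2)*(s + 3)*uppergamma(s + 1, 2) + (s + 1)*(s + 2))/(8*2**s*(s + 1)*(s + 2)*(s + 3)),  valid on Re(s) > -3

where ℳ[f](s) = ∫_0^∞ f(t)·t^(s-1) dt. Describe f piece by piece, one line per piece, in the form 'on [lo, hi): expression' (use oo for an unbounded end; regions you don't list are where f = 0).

strip the shared t-power: t**2 on [0, 1/2); exp(-2*t) on [1/2, 1); t + 1 on [1, 3/2); …
cuts at 1/2, 1, 3/2, 2: linearity sums the 5 kernel integrals
[0, 1/2) adds the kernel integral of t**3
between 1/2 and 1 the integrand is t*exp(-2*t)·t^(s-1)
∫ t*(t + 1)·t^(s-1) over [1, 3/2)
the [3/2, 2) slice contributes ∫ t*(t + 3)·t^(s-1) dt
segment 2 to ∞ holds t*exp(-t); add its integral

on [0, 1/2): t**3
on [1/2, 1): t*exp(-2*t)
on [1, 3/2): t*(t + 1)
on [3/2, 2): t*(t + 3)
on [2, oo): t*exp(-t)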